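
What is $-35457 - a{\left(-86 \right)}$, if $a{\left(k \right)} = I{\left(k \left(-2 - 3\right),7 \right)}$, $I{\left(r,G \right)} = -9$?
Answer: $-35448$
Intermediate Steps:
$a{\left(k \right)} = -9$
$-35457 - a{\left(-86 \right)} = -35457 - -9 = -35457 + 9 = -35448$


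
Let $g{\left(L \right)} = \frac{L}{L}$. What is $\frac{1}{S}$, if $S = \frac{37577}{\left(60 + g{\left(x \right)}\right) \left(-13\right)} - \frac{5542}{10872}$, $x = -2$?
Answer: $- \frac{4310748}{206465975} \approx -0.020879$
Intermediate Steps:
$g{\left(L \right)} = 1$
$S = - \frac{206465975}{4310748}$ ($S = \frac{37577}{\left(60 + 1\right) \left(-13\right)} - \frac{5542}{10872} = \frac{37577}{61 \left(-13\right)} - \frac{2771}{5436} = \frac{37577}{-793} - \frac{2771}{5436} = 37577 \left(- \frac{1}{793}\right) - \frac{2771}{5436} = - \frac{37577}{793} - \frac{2771}{5436} = - \frac{206465975}{4310748} \approx -47.896$)
$\frac{1}{S} = \frac{1}{- \frac{206465975}{4310748}} = - \frac{4310748}{206465975}$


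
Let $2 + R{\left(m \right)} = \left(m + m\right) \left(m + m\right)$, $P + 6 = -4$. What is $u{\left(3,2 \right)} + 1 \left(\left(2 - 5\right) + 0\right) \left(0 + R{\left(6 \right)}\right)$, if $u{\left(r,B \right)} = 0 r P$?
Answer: $-426$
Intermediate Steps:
$P = -10$ ($P = -6 - 4 = -10$)
$R{\left(m \right)} = -2 + 4 m^{2}$ ($R{\left(m \right)} = -2 + \left(m + m\right) \left(m + m\right) = -2 + 2 m 2 m = -2 + 4 m^{2}$)
$u{\left(r,B \right)} = 0$ ($u{\left(r,B \right)} = 0 r \left(-10\right) = 0 \left(-10\right) = 0$)
$u{\left(3,2 \right)} + 1 \left(\left(2 - 5\right) + 0\right) \left(0 + R{\left(6 \right)}\right) = 0 + 1 \left(\left(2 - 5\right) + 0\right) \left(0 - \left(2 - 4 \cdot 6^{2}\right)\right) = 0 + 1 \left(-3 + 0\right) \left(0 + \left(-2 + 4 \cdot 36\right)\right) = 0 + 1 \left(- 3 \left(0 + \left(-2 + 144\right)\right)\right) = 0 + 1 \left(- 3 \left(0 + 142\right)\right) = 0 + 1 \left(\left(-3\right) 142\right) = 0 + 1 \left(-426\right) = 0 - 426 = -426$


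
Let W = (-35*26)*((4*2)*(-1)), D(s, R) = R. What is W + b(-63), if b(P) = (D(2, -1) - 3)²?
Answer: 7296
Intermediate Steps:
W = 7280 (W = -7280*(-1) = -910*(-8) = 7280)
b(P) = 16 (b(P) = (-1 - 3)² = (-4)² = 16)
W + b(-63) = 7280 + 16 = 7296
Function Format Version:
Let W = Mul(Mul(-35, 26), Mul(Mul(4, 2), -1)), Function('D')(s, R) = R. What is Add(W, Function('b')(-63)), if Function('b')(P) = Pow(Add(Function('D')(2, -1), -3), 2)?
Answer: 7296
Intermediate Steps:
W = 7280 (W = Mul(-910, Mul(8, -1)) = Mul(-910, -8) = 7280)
Function('b')(P) = 16 (Function('b')(P) = Pow(Add(-1, -3), 2) = Pow(-4, 2) = 16)
Add(W, Function('b')(-63)) = Add(7280, 16) = 7296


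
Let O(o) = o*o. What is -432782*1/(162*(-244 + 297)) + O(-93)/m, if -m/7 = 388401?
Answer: -196120831898/3890612817 ≈ -50.409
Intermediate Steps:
m = -2718807 (m = -7*388401 = -2718807)
O(o) = o**2
-432782*1/(162*(-244 + 297)) + O(-93)/m = -432782*1/(162*(-244 + 297)) + (-93)**2/(-2718807) = -432782/(53*162) + 8649*(-1/2718807) = -432782/8586 - 2883/906269 = -432782*1/8586 - 2883/906269 = -216391/4293 - 2883/906269 = -196120831898/3890612817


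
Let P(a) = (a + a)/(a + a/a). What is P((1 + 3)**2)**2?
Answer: 1024/289 ≈ 3.5433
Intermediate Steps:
P(a) = 2*a/(1 + a) (P(a) = (2*a)/(a + 1) = (2*a)/(1 + a) = 2*a/(1 + a))
P((1 + 3)**2)**2 = (2*(1 + 3)**2/(1 + (1 + 3)**2))**2 = (2*4**2/(1 + 4**2))**2 = (2*16/(1 + 16))**2 = (2*16/17)**2 = (2*16*(1/17))**2 = (32/17)**2 = 1024/289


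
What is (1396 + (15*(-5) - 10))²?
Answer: 1718721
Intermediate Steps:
(1396 + (15*(-5) - 10))² = (1396 + (-75 - 10))² = (1396 - 85)² = 1311² = 1718721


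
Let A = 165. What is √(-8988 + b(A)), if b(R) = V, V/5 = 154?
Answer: I*√8218 ≈ 90.653*I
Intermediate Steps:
V = 770 (V = 5*154 = 770)
b(R) = 770
√(-8988 + b(A)) = √(-8988 + 770) = √(-8218) = I*√8218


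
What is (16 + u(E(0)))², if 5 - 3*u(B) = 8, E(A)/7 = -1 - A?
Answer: 225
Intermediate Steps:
E(A) = -7 - 7*A (E(A) = 7*(-1 - A) = -7 - 7*A)
u(B) = -1 (u(B) = 5/3 - ⅓*8 = 5/3 - 8/3 = -1)
(16 + u(E(0)))² = (16 - 1)² = 15² = 225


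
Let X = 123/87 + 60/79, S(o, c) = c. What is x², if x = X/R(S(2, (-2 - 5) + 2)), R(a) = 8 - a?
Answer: 146689/5248681 ≈ 0.027948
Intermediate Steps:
X = 4979/2291 (X = 123*(1/87) + 60*(1/79) = 41/29 + 60/79 = 4979/2291 ≈ 2.1733)
x = 383/2291 (x = 4979/(2291*(8 - ((-2 - 5) + 2))) = 4979/(2291*(8 - (-7 + 2))) = 4979/(2291*(8 - 1*(-5))) = 4979/(2291*(8 + 5)) = (4979/2291)/13 = (4979/2291)*(1/13) = 383/2291 ≈ 0.16718)
x² = (383/2291)² = 146689/5248681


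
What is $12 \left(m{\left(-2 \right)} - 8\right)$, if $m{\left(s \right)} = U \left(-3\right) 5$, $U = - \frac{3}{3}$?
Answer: $84$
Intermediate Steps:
$U = -1$ ($U = \left(-3\right) \frac{1}{3} = -1$)
$m{\left(s \right)} = 15$ ($m{\left(s \right)} = \left(-1\right) \left(-3\right) 5 = 3 \cdot 5 = 15$)
$12 \left(m{\left(-2 \right)} - 8\right) = 12 \left(15 - 8\right) = 12 \cdot 7 = 84$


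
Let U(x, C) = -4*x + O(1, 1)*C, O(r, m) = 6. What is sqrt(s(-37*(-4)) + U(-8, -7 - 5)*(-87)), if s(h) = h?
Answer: 2*sqrt(907) ≈ 60.233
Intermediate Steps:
U(x, C) = -4*x + 6*C
sqrt(s(-37*(-4)) + U(-8, -7 - 5)*(-87)) = sqrt(-37*(-4) + (-4*(-8) + 6*(-7 - 5))*(-87)) = sqrt(148 + (32 + 6*(-12))*(-87)) = sqrt(148 + (32 - 72)*(-87)) = sqrt(148 - 40*(-87)) = sqrt(148 + 3480) = sqrt(3628) = 2*sqrt(907)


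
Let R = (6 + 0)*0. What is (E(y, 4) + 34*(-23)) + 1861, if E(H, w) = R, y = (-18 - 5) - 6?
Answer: 1079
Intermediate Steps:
y = -29 (y = -23 - 6 = -29)
R = 0 (R = 6*0 = 0)
E(H, w) = 0
(E(y, 4) + 34*(-23)) + 1861 = (0 + 34*(-23)) + 1861 = (0 - 782) + 1861 = -782 + 1861 = 1079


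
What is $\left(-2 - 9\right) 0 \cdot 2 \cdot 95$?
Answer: $0$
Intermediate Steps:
$\left(-2 - 9\right) 0 \cdot 2 \cdot 95 = \left(-11\right) 0 \cdot 95 = 0 \cdot 95 = 0$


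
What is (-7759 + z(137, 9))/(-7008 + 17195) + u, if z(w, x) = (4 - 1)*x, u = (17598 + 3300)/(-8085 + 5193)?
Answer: -39208145/4910134 ≈ -7.9851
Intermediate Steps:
u = -3483/482 (u = 20898/(-2892) = 20898*(-1/2892) = -3483/482 ≈ -7.2261)
z(w, x) = 3*x
(-7759 + z(137, 9))/(-7008 + 17195) + u = (-7759 + 3*9)/(-7008 + 17195) - 3483/482 = (-7759 + 27)/10187 - 3483/482 = -7732*1/10187 - 3483/482 = -7732/10187 - 3483/482 = -39208145/4910134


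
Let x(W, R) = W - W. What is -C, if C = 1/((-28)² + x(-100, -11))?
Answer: -1/784 ≈ -0.0012755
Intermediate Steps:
x(W, R) = 0
C = 1/784 (C = 1/((-28)² + 0) = 1/(784 + 0) = 1/784 ≈ 0.0012755)
-C = -1*1/784 = -1/784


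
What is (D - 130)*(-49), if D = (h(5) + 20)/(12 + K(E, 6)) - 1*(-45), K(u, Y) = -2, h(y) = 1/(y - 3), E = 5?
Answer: 81291/20 ≈ 4064.6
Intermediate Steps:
h(y) = 1/(-3 + y)
D = 941/20 (D = (1/(-3 + 5) + 20)/(12 - 2) - 1*(-45) = (1/2 + 20)/10 + 45 = (1/2 + 20)*(1/10) + 45 = (41/2)*(1/10) + 45 = 41/20 + 45 = 941/20 ≈ 47.050)
(D - 130)*(-49) = (941/20 - 130)*(-49) = -1659/20*(-49) = 81291/20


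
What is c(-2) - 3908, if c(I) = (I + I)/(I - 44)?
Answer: -89882/23 ≈ -3907.9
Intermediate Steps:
c(I) = 2*I/(-44 + I) (c(I) = (2*I)/(-44 + I) = 2*I/(-44 + I))
c(-2) - 3908 = 2*(-2)/(-44 - 2) - 3908 = 2*(-2)/(-46) - 3908 = 2*(-2)*(-1/46) - 3908 = 2/23 - 3908 = -89882/23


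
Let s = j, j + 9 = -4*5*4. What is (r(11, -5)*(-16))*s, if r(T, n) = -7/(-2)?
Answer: 4984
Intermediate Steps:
j = -89 (j = -9 - 4*5*4 = -9 - 20*4 = -9 - 80 = -89)
r(T, n) = 7/2 (r(T, n) = -7*(-1/2) = 7/2)
s = -89
(r(11, -5)*(-16))*s = ((7/2)*(-16))*(-89) = -56*(-89) = 4984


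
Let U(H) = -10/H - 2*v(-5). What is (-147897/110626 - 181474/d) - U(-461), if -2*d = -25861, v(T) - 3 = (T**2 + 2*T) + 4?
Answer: 37728814900499/1318874432546 ≈ 28.607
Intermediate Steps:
v(T) = 7 + T**2 + 2*T (v(T) = 3 + ((T**2 + 2*T) + 4) = 3 + (4 + T**2 + 2*T) = 7 + T**2 + 2*T)
d = 25861/2 (d = -1/2*(-25861) = 25861/2 ≈ 12931.)
U(H) = -44 - 10/H (U(H) = -10/H - 2*(7 + (-5)**2 + 2*(-5)) = -10/H - 2*(7 + 25 - 10) = -10/H - 2*22 = -10/H - 44 = -44 - 10/H)
(-147897/110626 - 181474/d) - U(-461) = (-147897/110626 - 181474/25861/2) - (-44 - 10/(-461)) = (-147897*1/110626 - 181474*2/25861) - (-44 - 10*(-1/461)) = (-147897/110626 - 362948/25861) - (-44 + 10/461) = -43976249765/2860898986 - 1*(-20274/461) = -43976249765/2860898986 + 20274/461 = 37728814900499/1318874432546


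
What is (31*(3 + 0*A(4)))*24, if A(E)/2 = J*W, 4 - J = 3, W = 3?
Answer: 2232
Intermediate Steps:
J = 1 (J = 4 - 1*3 = 4 - 3 = 1)
A(E) = 6 (A(E) = 2*(1*3) = 2*3 = 6)
(31*(3 + 0*A(4)))*24 = (31*(3 + 0*6))*24 = (31*(3 + 0))*24 = (31*3)*24 = 93*24 = 2232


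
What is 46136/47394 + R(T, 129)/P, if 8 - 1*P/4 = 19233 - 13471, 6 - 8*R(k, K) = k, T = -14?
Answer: 353915897/363606768 ≈ 0.97335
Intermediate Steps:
R(k, K) = ¾ - k/8
P = -23016 (P = 32 - 4*(19233 - 13471) = 32 - 4*5762 = 32 - 23048 = -23016)
46136/47394 + R(T, 129)/P = 46136/47394 + (¾ - ⅛*(-14))/(-23016) = 46136*(1/47394) + (¾ + 7/4)*(-1/23016) = 23068/23697 + (5/2)*(-1/23016) = 23068/23697 - 5/46032 = 353915897/363606768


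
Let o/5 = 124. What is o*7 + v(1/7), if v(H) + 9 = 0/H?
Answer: 4331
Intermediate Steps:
o = 620 (o = 5*124 = 620)
v(H) = -9 (v(H) = -9 + 0/H = -9 + 0 = -9)
o*7 + v(1/7) = 620*7 - 9 = 4340 - 9 = 4331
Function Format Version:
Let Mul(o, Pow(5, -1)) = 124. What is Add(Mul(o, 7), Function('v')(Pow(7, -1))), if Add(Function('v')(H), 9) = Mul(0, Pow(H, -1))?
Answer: 4331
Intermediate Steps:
o = 620 (o = Mul(5, 124) = 620)
Function('v')(H) = -9 (Function('v')(H) = Add(-9, Mul(0, Pow(H, -1))) = Add(-9, 0) = -9)
Add(Mul(o, 7), Function('v')(Pow(7, -1))) = Add(Mul(620, 7), -9) = Add(4340, -9) = 4331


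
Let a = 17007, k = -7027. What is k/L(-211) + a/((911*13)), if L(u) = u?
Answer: 86809238/2498873 ≈ 34.739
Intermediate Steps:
k/L(-211) + a/((911*13)) = -7027/(-211) + 17007/((911*13)) = -7027*(-1/211) + 17007/11843 = 7027/211 + 17007*(1/11843) = 7027/211 + 17007/11843 = 86809238/2498873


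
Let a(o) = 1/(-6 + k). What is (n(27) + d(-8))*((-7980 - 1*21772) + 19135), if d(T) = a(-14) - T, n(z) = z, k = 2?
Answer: -1475763/4 ≈ -3.6894e+5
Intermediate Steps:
a(o) = -1/4 (a(o) = 1/(-6 + 2) = 1/(-4) = -1/4)
d(T) = -1/4 - T
(n(27) + d(-8))*((-7980 - 1*21772) + 19135) = (27 + (-1/4 - 1*(-8)))*((-7980 - 1*21772) + 19135) = (27 + (-1/4 + 8))*((-7980 - 21772) + 19135) = (27 + 31/4)*(-29752 + 19135) = (139/4)*(-10617) = -1475763/4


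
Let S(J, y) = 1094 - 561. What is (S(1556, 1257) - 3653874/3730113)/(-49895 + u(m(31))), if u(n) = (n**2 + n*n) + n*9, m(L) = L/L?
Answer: -73499865/6891590996 ≈ -0.010665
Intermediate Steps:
S(J, y) = 533
m(L) = 1
u(n) = 2*n**2 + 9*n (u(n) = (n**2 + n**2) + 9*n = 2*n**2 + 9*n)
(S(1556, 1257) - 3653874/3730113)/(-49895 + u(m(31))) = (533 - 3653874/3730113)/(-49895 + 1*(9 + 2*1)) = (533 - 3653874*1/3730113)/(-49895 + 1*(9 + 2)) = (533 - 405986/414457)/(-49895 + 1*11) = 220499595/(414457*(-49895 + 11)) = (220499595/414457)/(-49884) = (220499595/414457)*(-1/49884) = -73499865/6891590996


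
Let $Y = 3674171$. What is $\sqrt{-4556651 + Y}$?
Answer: $4 i \sqrt{55155} \approx 939.4 i$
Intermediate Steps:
$\sqrt{-4556651 + Y} = \sqrt{-4556651 + 3674171} = \sqrt{-882480} = 4 i \sqrt{55155}$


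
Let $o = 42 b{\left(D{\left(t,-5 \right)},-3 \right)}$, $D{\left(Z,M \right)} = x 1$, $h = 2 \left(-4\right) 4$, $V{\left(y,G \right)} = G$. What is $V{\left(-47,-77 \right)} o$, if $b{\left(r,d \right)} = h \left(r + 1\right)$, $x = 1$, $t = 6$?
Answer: $206976$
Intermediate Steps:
$h = -32$ ($h = \left(-8\right) 4 = -32$)
$D{\left(Z,M \right)} = 1$ ($D{\left(Z,M \right)} = 1 \cdot 1 = 1$)
$b{\left(r,d \right)} = -32 - 32 r$ ($b{\left(r,d \right)} = - 32 \left(r + 1\right) = - 32 \left(1 + r\right) = -32 - 32 r$)
$o = -2688$ ($o = 42 \left(-32 - 32\right) = 42 \left(-64\right) = -2688$)
$V{\left(-47,-77 \right)} o = \left(-77\right) \left(-2688\right) = 206976$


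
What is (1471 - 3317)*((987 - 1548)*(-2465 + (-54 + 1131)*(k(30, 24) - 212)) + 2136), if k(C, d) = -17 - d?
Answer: -284739670332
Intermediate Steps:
(1471 - 3317)*((987 - 1548)*(-2465 + (-54 + 1131)*(k(30, 24) - 212)) + 2136) = (1471 - 3317)*((987 - 1548)*(-2465 + (-54 + 1131)*((-17 - 1*24) - 212)) + 2136) = -1846*(-561*(-2465 + 1077*((-17 - 24) - 212)) + 2136) = -1846*(-561*(-2465 + 1077*(-41 - 212)) + 2136) = -1846*(-561*(-2465 + 1077*(-253)) + 2136) = -1846*(-561*(-2465 - 272481) + 2136) = -1846*(-561*(-274946) + 2136) = -1846*(154244706 + 2136) = -1846*154246842 = -284739670332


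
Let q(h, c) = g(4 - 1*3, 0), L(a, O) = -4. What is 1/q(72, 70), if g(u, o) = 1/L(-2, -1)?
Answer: -4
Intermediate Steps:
g(u, o) = -1/4 (g(u, o) = 1/(-4) = -1/4)
q(h, c) = -1/4
1/q(72, 70) = 1/(-1/4) = -4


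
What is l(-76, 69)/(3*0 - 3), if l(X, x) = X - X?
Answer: 0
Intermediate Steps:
l(X, x) = 0
l(-76, 69)/(3*0 - 3) = 0/(3*0 - 3) = 0/(0 - 3) = 0/(-3) = 0*(-⅓) = 0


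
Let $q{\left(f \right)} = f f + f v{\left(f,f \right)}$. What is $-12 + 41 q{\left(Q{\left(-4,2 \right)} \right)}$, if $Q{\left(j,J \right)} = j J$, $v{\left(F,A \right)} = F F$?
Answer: $-18380$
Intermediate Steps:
$v{\left(F,A \right)} = F^{2}$
$Q{\left(j,J \right)} = J j$
$q{\left(f \right)} = f^{2} + f^{3}$ ($q{\left(f \right)} = f f + f f^{2} = f^{2} + f^{3}$)
$-12 + 41 q{\left(Q{\left(-4,2 \right)} \right)} = -12 + 41 \left(2 \left(-4\right)\right)^{2} \left(1 + 2 \left(-4\right)\right) = -12 + 41 \left(-8\right)^{2} \left(1 - 8\right) = -12 + 41 \cdot 64 \left(-7\right) = -12 + 41 \left(-448\right) = -12 - 18368 = -18380$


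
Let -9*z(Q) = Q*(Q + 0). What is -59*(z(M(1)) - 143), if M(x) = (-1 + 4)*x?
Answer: 8496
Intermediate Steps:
M(x) = 3*x
z(Q) = -Q**2/9 (z(Q) = -Q*(Q + 0)/9 = -Q*Q/9 = -Q**2/9)
-59*(z(M(1)) - 143) = -59*(-(3*1)**2/9 - 143) = -59*(-1/9*3**2 - 143) = -59*(-1/9*9 - 143) = -59*(-1 - 143) = -59*(-144) = 8496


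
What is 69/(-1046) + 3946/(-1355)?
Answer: -4221011/1417330 ≈ -2.9781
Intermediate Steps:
69/(-1046) + 3946/(-1355) = 69*(-1/1046) + 3946*(-1/1355) = -69/1046 - 3946/1355 = -4221011/1417330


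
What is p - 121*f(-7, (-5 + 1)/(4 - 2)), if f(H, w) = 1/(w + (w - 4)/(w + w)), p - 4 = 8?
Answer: 254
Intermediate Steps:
p = 12 (p = 4 + 8 = 12)
f(H, w) = 1/(w + (-4 + w)/(2*w)) (f(H, w) = 1/(w + (-4 + w)/((2*w))) = 1/(w + (-4 + w)*(1/(2*w))) = 1/(w + (-4 + w)/(2*w)))
p - 121*f(-7, (-5 + 1)/(4 - 2)) = 12 - 242*(-5 + 1)/(4 - 2)/(-4 + (-5 + 1)/(4 - 2) + 2*((-5 + 1)/(4 - 2))**2) = 12 - 242*(-4/2)/(-4 - 4/2 + 2*(-4/2)**2) = 12 - 242*(-4*1/2)/(-4 - 4*1/2 + 2*(-4*1/2)**2) = 12 - 242*(-2)/(-4 - 2 + 2*(-2)**2) = 12 - 242*(-2)/(-4 - 2 + 2*4) = 12 - 242*(-2)/(-4 - 2 + 8) = 12 - 242*(-2)/2 = 12 - 121*(-2) = 12 + 242 = 254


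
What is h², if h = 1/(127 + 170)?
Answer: 1/88209 ≈ 1.1337e-5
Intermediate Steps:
h = 1/297 ≈ 0.0033670
h² = (1/297)² = 1/88209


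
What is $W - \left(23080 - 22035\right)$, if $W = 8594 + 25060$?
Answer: $32609$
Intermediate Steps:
$W = 33654$
$W - \left(23080 - 22035\right) = 33654 - \left(23080 - 22035\right) = 33654 - 1045 = 32609$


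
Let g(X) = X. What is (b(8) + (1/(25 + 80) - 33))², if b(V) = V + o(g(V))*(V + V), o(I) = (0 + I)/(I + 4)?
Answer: 2262016/11025 ≈ 205.17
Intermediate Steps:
o(I) = I/(4 + I)
b(V) = V + 2*V²/(4 + V) (b(V) = V + (V/(4 + V))*(V + V) = V + (V/(4 + V))*(2*V) = V + 2*V²/(4 + V))
(b(8) + (1/(25 + 80) - 33))² = (8*(4 + 3*8)/(4 + 8) + (1/(25 + 80) - 33))² = (8*(4 + 24)/12 + (1/105 - 33))² = (8*(1/12)*28 + (1/105 - 33))² = (56/3 - 3464/105)² = (-1504/105)² = 2262016/11025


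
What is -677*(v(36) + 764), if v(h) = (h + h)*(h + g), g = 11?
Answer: -2808196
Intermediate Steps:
v(h) = 2*h*(11 + h) (v(h) = (h + h)*(h + 11) = (2*h)*(11 + h) = 2*h*(11 + h))
-677*(v(36) + 764) = -677*(2*36*(11 + 36) + 764) = -677*(2*36*47 + 764) = -677*(3384 + 764) = -677*4148 = -2808196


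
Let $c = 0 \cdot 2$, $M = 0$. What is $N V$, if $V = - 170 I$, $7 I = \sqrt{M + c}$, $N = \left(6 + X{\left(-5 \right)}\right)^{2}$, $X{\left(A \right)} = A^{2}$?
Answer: $0$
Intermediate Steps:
$c = 0$
$N = 961$ ($N = \left(6 + \left(-5\right)^{2}\right)^{2} = \left(6 + 25\right)^{2} = 31^{2} = 961$)
$I = 0$ ($I = \frac{\sqrt{0 + 0}}{7} = \frac{\sqrt{0}}{7} = \frac{1}{7} \cdot 0 = 0$)
$V = 0$ ($V = \left(-170\right) 0 = 0$)
$N V = 961 \cdot 0 = 0$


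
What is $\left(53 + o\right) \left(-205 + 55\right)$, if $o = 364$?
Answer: $-62550$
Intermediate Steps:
$\left(53 + o\right) \left(-205 + 55\right) = \left(53 + 364\right) \left(-205 + 55\right) = 417 \left(-150\right) = -62550$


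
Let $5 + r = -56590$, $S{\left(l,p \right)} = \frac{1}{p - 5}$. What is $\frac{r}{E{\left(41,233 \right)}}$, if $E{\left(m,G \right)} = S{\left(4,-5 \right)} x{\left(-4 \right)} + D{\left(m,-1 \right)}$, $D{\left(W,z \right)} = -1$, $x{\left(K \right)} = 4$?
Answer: $40425$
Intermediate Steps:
$S{\left(l,p \right)} = \frac{1}{-5 + p}$
$E{\left(m,G \right)} = - \frac{7}{5}$ ($E{\left(m,G \right)} = \frac{1}{-5 - 5} \cdot 4 - 1 = \frac{1}{-10} \cdot 4 - 1 = \left(- \frac{1}{10}\right) 4 - 1 = - \frac{2}{5} - 1 = - \frac{7}{5}$)
$r = -56595$ ($r = -5 - 56590 = -56595$)
$\frac{r}{E{\left(41,233 \right)}} = - \frac{56595}{- \frac{7}{5}} = \left(-56595\right) \left(- \frac{5}{7}\right) = 40425$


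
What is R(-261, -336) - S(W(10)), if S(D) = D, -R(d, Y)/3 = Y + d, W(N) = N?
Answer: 1781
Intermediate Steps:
R(d, Y) = -3*Y - 3*d (R(d, Y) = -3*(Y + d) = -3*Y - 3*d)
R(-261, -336) - S(W(10)) = (-3*(-336) - 3*(-261)) - 1*10 = (1008 + 783) - 10 = 1791 - 10 = 1781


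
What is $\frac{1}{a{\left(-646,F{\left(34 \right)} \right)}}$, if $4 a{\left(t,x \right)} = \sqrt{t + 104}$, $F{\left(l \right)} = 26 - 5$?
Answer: $- \frac{2 i \sqrt{542}}{271} \approx - 0.17181 i$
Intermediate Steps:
$F{\left(l \right)} = 21$ ($F{\left(l \right)} = 26 - 5 = 21$)
$a{\left(t,x \right)} = \frac{\sqrt{104 + t}}{4}$ ($a{\left(t,x \right)} = \frac{\sqrt{t + 104}}{4} = \frac{\sqrt{104 + t}}{4}$)
$\frac{1}{a{\left(-646,F{\left(34 \right)} \right)}} = \frac{1}{\frac{1}{4} \sqrt{104 - 646}} = \frac{1}{\frac{1}{4} \sqrt{-542}} = \frac{1}{\frac{1}{4} i \sqrt{542}} = - \frac{2 i \sqrt{542}}{271}$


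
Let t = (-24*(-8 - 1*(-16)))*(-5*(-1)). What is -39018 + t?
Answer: -39978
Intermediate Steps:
t = -960 (t = -24*(-8 + 16)*5 = -24*8*5 = -192*5 = -960)
-39018 + t = -39018 - 960 = -39978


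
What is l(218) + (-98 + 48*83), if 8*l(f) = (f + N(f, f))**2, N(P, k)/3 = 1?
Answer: 79929/8 ≈ 9991.1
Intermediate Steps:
N(P, k) = 3 (N(P, k) = 3*1 = 3)
l(f) = (3 + f)**2/8 (l(f) = (f + 3)**2/8 = (3 + f)**2/8)
l(218) + (-98 + 48*83) = (3 + 218)**2/8 + (-98 + 48*83) = (1/8)*221**2 + (-98 + 3984) = (1/8)*48841 + 3886 = 48841/8 + 3886 = 79929/8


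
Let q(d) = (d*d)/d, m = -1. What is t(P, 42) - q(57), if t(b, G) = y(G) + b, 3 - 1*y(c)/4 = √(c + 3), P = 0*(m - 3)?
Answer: -45 - 12*√5 ≈ -71.833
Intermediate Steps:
q(d) = d (q(d) = d²/d = d)
P = 0 (P = 0*(-1 - 3) = 0*(-4) = 0)
y(c) = 12 - 4*√(3 + c) (y(c) = 12 - 4*√(c + 3) = 12 - 4*√(3 + c))
t(b, G) = 12 + b - 4*√(3 + G) (t(b, G) = (12 - 4*√(3 + G)) + b = 12 + b - 4*√(3 + G))
t(P, 42) - q(57) = (12 + 0 - 4*√(3 + 42)) - 1*57 = (12 + 0 - 12*√5) - 57 = (12 - 12*√5) - 57 = -45 - 12*√5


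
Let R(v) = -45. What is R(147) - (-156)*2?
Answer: 267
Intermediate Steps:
R(147) - (-156)*2 = -45 - (-156)*2 = -45 - 12*(-26) = -45 + 312 = 267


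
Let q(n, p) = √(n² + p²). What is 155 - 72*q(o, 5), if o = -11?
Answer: 155 - 72*√146 ≈ -714.98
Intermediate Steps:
155 - 72*q(o, 5) = 155 - 72*√((-11)² + 5²) = 155 - 72*√(121 + 25) = 155 - 72*√146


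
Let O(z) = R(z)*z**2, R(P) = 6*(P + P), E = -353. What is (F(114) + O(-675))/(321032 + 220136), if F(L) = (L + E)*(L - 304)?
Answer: -1845258545/270584 ≈ -6819.5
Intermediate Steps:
R(P) = 12*P (R(P) = 6*(2*P) = 12*P)
O(z) = 12*z**3 (O(z) = (12*z)*z**2 = 12*z**3)
F(L) = (-353 + L)*(-304 + L) (F(L) = (L - 353)*(L - 304) = (-353 + L)*(-304 + L))
(F(114) + O(-675))/(321032 + 220136) = ((107312 + 114**2 - 657*114) + 12*(-675)**3)/(321032 + 220136) = ((107312 + 12996 - 74898) + 12*(-307546875))/541168 = (45410 - 3690562500)*(1/541168) = -3690517090*1/541168 = -1845258545/270584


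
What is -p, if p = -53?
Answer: 53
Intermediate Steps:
-p = -1*(-53) = 53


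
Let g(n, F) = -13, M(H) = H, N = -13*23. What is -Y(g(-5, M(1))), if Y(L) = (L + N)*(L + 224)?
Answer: 65832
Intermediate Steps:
N = -299
Y(L) = (-299 + L)*(224 + L) (Y(L) = (L - 299)*(L + 224) = (-299 + L)*(224 + L))
-Y(g(-5, M(1))) = -(-66976 + (-13)² - 75*(-13)) = -(-66976 + 169 + 975) = -1*(-65832) = 65832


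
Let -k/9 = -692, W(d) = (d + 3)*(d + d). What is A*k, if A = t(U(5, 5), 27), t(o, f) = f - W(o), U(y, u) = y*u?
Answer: -8551044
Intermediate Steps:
W(d) = 2*d*(3 + d) (W(d) = (3 + d)*(2*d) = 2*d*(3 + d))
k = 6228 (k = -9*(-692) = 6228)
U(y, u) = u*y
t(o, f) = f - 2*o*(3 + o)
A = -1373 (A = 27 - 2*5*5*(3 + 5*5) = 27 - 2*25*(3 + 25) = 27 - 2*25*28 = 27 - 1400 = -1373)
A*k = -1373*6228 = -8551044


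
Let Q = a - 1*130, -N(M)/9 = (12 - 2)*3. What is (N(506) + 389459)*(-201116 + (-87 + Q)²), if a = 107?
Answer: -73562948024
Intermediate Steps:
N(M) = -270 (N(M) = -9*(12 - 2)*3 = -90*3 = -9*30 = -270)
Q = -23 (Q = 107 - 1*130 = 107 - 130 = -23)
(N(506) + 389459)*(-201116 + (-87 + Q)²) = (-270 + 389459)*(-201116 + (-87 - 23)²) = 389189*(-201116 + (-110)²) = 389189*(-201116 + 12100) = 389189*(-189016) = -73562948024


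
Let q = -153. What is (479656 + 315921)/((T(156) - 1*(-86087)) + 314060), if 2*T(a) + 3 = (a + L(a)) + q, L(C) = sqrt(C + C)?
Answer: 318347749819/160117621531 - 795577*sqrt(78)/160117621531 ≈ 1.9882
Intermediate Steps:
L(C) = sqrt(2)*sqrt(C) (L(C) = sqrt(2*C) = sqrt(2)*sqrt(C))
T(a) = -78 + a/2 + sqrt(2)*sqrt(a)/2 (T(a) = -3/2 + ((a + sqrt(2)*sqrt(a)) - 153)/2 = -3/2 + (-153 + a + sqrt(2)*sqrt(a))/2 = -3/2 + (-153/2 + a/2 + sqrt(2)*sqrt(a)/2) = -78 + a/2 + sqrt(2)*sqrt(a)/2)
(479656 + 315921)/((T(156) - 1*(-86087)) + 314060) = (479656 + 315921)/(((-78 + (1/2)*156 + sqrt(2)*sqrt(156)/2) - 1*(-86087)) + 314060) = 795577/(((-78 + 78 + sqrt(2)*(2*sqrt(39))/2) + 86087) + 314060) = 795577/(((-78 + 78 + sqrt(78)) + 86087) + 314060) = 795577/((sqrt(78) + 86087) + 314060) = 795577/((86087 + sqrt(78)) + 314060) = 795577/(400147 + sqrt(78))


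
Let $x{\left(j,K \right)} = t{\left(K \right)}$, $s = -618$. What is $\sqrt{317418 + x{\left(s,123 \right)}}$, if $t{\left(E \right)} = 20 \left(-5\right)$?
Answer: $\sqrt{317318} \approx 563.31$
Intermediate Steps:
$t{\left(E \right)} = -100$
$x{\left(j,K \right)} = -100$
$\sqrt{317418 + x{\left(s,123 \right)}} = \sqrt{317418 - 100} = \sqrt{317318}$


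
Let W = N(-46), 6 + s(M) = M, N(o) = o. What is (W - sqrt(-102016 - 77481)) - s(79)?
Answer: -119 - I*sqrt(179497) ≈ -119.0 - 423.67*I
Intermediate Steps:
s(M) = -6 + M
W = -46
(W - sqrt(-102016 - 77481)) - s(79) = (-46 - sqrt(-102016 - 77481)) - (-6 + 79) = (-46 - sqrt(-179497)) - 1*73 = (-46 - I*sqrt(179497)) - 73 = -119 - I*sqrt(179497)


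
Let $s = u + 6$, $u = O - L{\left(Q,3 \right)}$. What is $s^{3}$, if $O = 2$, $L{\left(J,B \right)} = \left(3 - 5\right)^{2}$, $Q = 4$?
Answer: $64$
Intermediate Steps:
$L{\left(J,B \right)} = 4$ ($L{\left(J,B \right)} = \left(-2\right)^{2} = 4$)
$u = -2$ ($u = 2 - 4 = -2$)
$s = 4$ ($s = -2 + 6 = 4$)
$s^{3} = 4^{3} = 64$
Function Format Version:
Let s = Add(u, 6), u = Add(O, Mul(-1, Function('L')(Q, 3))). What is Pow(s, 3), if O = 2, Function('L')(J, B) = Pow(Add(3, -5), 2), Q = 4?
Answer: 64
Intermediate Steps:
Function('L')(J, B) = 4 (Function('L')(J, B) = Pow(-2, 2) = 4)
u = -2 (u = Add(2, Mul(-1, 4)) = Add(2, -4) = -2)
s = 4 (s = Add(-2, 6) = 4)
Pow(s, 3) = Pow(4, 3) = 64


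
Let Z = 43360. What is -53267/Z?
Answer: -53267/43360 ≈ -1.2285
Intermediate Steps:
-53267/Z = -53267/43360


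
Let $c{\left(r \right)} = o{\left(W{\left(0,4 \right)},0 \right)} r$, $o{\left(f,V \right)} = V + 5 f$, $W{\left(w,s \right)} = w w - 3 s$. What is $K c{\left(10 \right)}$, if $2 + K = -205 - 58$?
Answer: $159000$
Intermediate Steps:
$W{\left(w,s \right)} = w^{2} - 3 s$
$c{\left(r \right)} = - 60 r$ ($c{\left(r \right)} = \left(0 + 5 \left(0^{2} - 12\right)\right) r = \left(0 + 5 \left(0 - 12\right)\right) r = \left(0 + 5 \left(-12\right)\right) r = \left(0 - 60\right) r = - 60 r$)
$K = -265$ ($K = -2 - 263 = -265$)
$K c{\left(10 \right)} = - 265 \left(\left(-60\right) 10\right) = \left(-265\right) \left(-600\right) = 159000$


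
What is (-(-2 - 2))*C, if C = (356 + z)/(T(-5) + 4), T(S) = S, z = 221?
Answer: -2308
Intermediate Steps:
C = -577 (C = (356 + 221)/(-5 + 4) = 577/(-1) = 577*(-1) = -577)
(-(-2 - 2))*C = -(-2 - 2)*(-577) = -1*(-4)*(-577) = 4*(-577) = -2308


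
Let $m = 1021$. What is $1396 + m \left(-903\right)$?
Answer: $-920567$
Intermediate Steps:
$1396 + m \left(-903\right) = 1396 + 1021 \left(-903\right) = 1396 - 921963 = -920567$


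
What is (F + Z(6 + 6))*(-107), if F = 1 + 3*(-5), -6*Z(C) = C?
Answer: 1712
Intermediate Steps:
Z(C) = -C/6
F = -14 (F = 1 - 15 = -14)
(F + Z(6 + 6))*(-107) = (-14 - (6 + 6)/6)*(-107) = (-14 - 1/6*12)*(-107) = (-14 - 2)*(-107) = -16*(-107) = 1712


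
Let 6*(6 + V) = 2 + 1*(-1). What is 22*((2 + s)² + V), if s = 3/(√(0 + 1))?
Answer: 1265/3 ≈ 421.67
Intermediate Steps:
s = 3 (s = 3/(√1) = 3/1 = 3*1 = 3)
V = -35/6 (V = -6 + (2 + 1*(-1))/6 = -6 + (2 - 1)/6 = -6 + (⅙)*1 = -6 + ⅙ = -35/6 ≈ -5.8333)
22*((2 + s)² + V) = 22*((2 + 3)² - 35/6) = 22*(5² - 35/6) = 22*(25 - 35/6) = 22*(115/6) = 1265/3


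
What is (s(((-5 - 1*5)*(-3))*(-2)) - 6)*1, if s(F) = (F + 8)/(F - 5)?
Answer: -26/5 ≈ -5.2000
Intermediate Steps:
s(F) = (8 + F)/(-5 + F)
(s(((-5 - 1*5)*(-3))*(-2)) - 6)*1 = ((8 + ((-5 - 1*5)*(-3))*(-2))/(-5 + ((-5 - 1*5)*(-3))*(-2)) - 6)*1 = ((8 + ((-5 - 5)*(-3))*(-2))/(-5 + ((-5 - 5)*(-3))*(-2)) - 6)*1 = ((8 - 10*(-3)*(-2))/(-5 - 10*(-3)*(-2)) - 6)*1 = ((8 + 30*(-2))/(-5 + 30*(-2)) - 6)*1 = ((8 - 60)/(-5 - 60) - 6)*1 = (-52/(-65) - 6)*1 = (-1/65*(-52) - 6)*1 = (⅘ - 6)*1 = -26/5*1 = -26/5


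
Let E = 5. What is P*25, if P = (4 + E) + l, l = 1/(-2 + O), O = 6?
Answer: 925/4 ≈ 231.25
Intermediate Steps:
l = 1/4 (l = 1/(-2 + 6) = 1/4 ≈ 0.25000)
P = 37/4 (P = (4 + 5) + 1/4 = 9 + 1/4 = 37/4 ≈ 9.2500)
P*25 = (37/4)*25 = 925/4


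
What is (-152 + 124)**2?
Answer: 784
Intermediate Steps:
(-152 + 124)**2 = (-28)**2 = 784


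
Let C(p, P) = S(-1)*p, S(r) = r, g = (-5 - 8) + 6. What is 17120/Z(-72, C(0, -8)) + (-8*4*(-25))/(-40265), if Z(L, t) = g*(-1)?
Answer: 137866240/56371 ≈ 2445.7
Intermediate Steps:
g = -7 (g = -13 + 6 = -7)
C(p, P) = -p
Z(L, t) = 7 (Z(L, t) = -7*(-1) = 7)
17120/Z(-72, C(0, -8)) + (-8*4*(-25))/(-40265) = 17120/7 + (-8*4*(-25))/(-40265) = 17120*(⅐) - 32*(-25)*(-1/40265) = 17120/7 + 800*(-1/40265) = 17120/7 - 160/8053 = 137866240/56371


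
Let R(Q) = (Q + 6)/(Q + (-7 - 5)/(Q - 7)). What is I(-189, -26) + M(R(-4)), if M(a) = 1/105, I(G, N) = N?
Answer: -2729/105 ≈ -25.990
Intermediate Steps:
R(Q) = (6 + Q)/(Q - 12/(-7 + Q))
M(a) = 1/105
I(-189, -26) + M(R(-4)) = -26 + 1/105 = -2729/105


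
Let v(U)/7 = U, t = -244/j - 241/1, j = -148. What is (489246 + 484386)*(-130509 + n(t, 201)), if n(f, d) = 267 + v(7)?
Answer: -126760070976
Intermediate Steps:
t = -8856/37 (t = -244/(-148) - 241/1 = -244*(-1/148) - 241*1 = 61/37 - 241 = -8856/37 ≈ -239.35)
v(U) = 7*U
n(f, d) = 316 (n(f, d) = 267 + 7*7 = 267 + 49 = 316)
(489246 + 484386)*(-130509 + n(t, 201)) = (489246 + 484386)*(-130509 + 316) = 973632*(-130193) = -126760070976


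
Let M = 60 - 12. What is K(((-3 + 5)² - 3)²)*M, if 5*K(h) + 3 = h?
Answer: -96/5 ≈ -19.200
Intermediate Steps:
M = 48
K(h) = -⅗ + h/5
K(((-3 + 5)² - 3)²)*M = (-⅗ + ((-3 + 5)² - 3)²/5)*48 = (-⅗ + (2² - 3)²/5)*48 = (-⅗ + (4 - 3)²/5)*48 = (-⅗ + (⅕)*1²)*48 = (-⅗ + (⅕)*1)*48 = (-⅗ + ⅕)*48 = -⅖*48 = -96/5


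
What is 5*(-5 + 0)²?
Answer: 125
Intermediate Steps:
5*(-5 + 0)² = 5*(-5)² = 5*25 = 125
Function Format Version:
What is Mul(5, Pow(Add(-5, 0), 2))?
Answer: 125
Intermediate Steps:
Mul(5, Pow(Add(-5, 0), 2)) = Mul(5, Pow(-5, 2)) = Mul(5, 25) = 125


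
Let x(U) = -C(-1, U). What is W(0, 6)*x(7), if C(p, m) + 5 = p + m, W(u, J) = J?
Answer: -6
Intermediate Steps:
C(p, m) = -5 + m + p (C(p, m) = -5 + (p + m) = -5 + (m + p) = -5 + m + p)
x(U) = 6 - U (x(U) = -(-5 + U - 1) = -(-6 + U) = 6 - U)
W(0, 6)*x(7) = 6*(6 - 1*7) = 6*(6 - 7) = 6*(-1) = -6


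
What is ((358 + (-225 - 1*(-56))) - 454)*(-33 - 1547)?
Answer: 418700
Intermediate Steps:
((358 + (-225 - 1*(-56))) - 454)*(-33 - 1547) = ((358 + (-225 + 56)) - 454)*(-1580) = ((358 - 169) - 454)*(-1580) = (189 - 454)*(-1580) = -265*(-1580) = 418700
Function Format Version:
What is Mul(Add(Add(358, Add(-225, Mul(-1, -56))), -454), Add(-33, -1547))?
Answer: 418700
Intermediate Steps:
Mul(Add(Add(358, Add(-225, Mul(-1, -56))), -454), Add(-33, -1547)) = Mul(Add(Add(358, Add(-225, 56)), -454), -1580) = Mul(Add(Add(358, -169), -454), -1580) = Mul(Add(189, -454), -1580) = Mul(-265, -1580) = 418700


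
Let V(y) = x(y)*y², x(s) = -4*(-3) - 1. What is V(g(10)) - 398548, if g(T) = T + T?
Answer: -394148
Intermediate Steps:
x(s) = 11 (x(s) = 12 - 1 = 11)
g(T) = 2*T
V(y) = 11*y²
V(g(10)) - 398548 = 11*(2*10)² - 398548 = 11*20² - 398548 = 11*400 - 398548 = 4400 - 398548 = -394148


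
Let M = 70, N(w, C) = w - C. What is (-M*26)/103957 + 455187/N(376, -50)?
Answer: 2253290459/2108842 ≈ 1068.5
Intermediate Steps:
(-M*26)/103957 + 455187/N(376, -50) = (-1*70*26)/103957 + 455187/(376 - 1*(-50)) = -70*26*(1/103957) + 455187/(376 + 50) = -1820*1/103957 + 455187/426 = -260/14851 + 455187*(1/426) = -260/14851 + 151729/142 = 2253290459/2108842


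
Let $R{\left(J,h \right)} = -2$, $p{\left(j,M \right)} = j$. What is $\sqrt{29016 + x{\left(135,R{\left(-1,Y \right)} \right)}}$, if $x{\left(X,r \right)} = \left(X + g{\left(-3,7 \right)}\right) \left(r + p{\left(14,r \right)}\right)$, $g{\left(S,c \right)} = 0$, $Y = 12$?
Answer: $6 \sqrt{851} \approx 175.03$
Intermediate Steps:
$x{\left(X,r \right)} = X \left(14 + r\right)$ ($x{\left(X,r \right)} = \left(X + 0\right) \left(r + 14\right) = X \left(14 + r\right)$)
$\sqrt{29016 + x{\left(135,R{\left(-1,Y \right)} \right)}} = \sqrt{29016 + 135 \left(14 - 2\right)} = \sqrt{29016 + 135 \cdot 12} = \sqrt{29016 + 1620} = \sqrt{30636} = 6 \sqrt{851}$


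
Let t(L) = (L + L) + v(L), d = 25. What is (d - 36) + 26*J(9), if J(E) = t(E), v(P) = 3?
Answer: 535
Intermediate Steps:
t(L) = 3 + 2*L (t(L) = (L + L) + 3 = 2*L + 3 = 3 + 2*L)
J(E) = 3 + 2*E
(d - 36) + 26*J(9) = (25 - 36) + 26*(3 + 2*9) = -11 + 26*(3 + 18) = -11 + 26*21 = -11 + 546 = 535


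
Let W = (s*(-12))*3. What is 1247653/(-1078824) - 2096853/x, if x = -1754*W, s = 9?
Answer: -20633135765/4257578916 ≈ -4.8462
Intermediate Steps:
W = -324 (W = (9*(-12))*3 = -108*3 = -324)
x = 568296 (x = -1754*(-324) = 568296)
1247653/(-1078824) - 2096853/x = 1247653/(-1078824) - 2096853/568296 = 1247653*(-1/1078824) - 2096853*1/568296 = -1247653/1078824 - 698951/189432 = -20633135765/4257578916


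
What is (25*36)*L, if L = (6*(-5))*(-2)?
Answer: 54000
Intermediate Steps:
L = 60 (L = -30*(-2) = 60)
(25*36)*L = (25*36)*60 = 900*60 = 54000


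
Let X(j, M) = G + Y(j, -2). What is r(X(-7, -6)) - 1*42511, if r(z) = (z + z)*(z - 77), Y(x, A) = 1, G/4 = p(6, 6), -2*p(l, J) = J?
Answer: -40575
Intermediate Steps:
p(l, J) = -J/2
G = -12 (G = 4*(-1/2*6) = 4*(-3) = -12)
X(j, M) = -11 (X(j, M) = -12 + 1 = -11)
r(z) = 2*z*(-77 + z) (r(z) = (2*z)*(-77 + z) = 2*z*(-77 + z))
r(X(-7, -6)) - 1*42511 = 2*(-11)*(-77 - 11) - 1*42511 = 2*(-11)*(-88) - 42511 = 1936 - 42511 = -40575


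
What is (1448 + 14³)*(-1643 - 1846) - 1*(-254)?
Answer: -14625634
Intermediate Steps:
(1448 + 14³)*(-1643 - 1846) - 1*(-254) = (1448 + 2744)*(-3489) + 254 = 4192*(-3489) + 254 = -14625888 + 254 = -14625634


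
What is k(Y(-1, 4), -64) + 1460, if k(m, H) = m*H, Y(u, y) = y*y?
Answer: 436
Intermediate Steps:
Y(u, y) = y²
k(m, H) = H*m
k(Y(-1, 4), -64) + 1460 = -64*4² + 1460 = -64*16 + 1460 = -1024 + 1460 = 436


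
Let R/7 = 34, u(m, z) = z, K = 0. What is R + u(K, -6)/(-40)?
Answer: 4763/20 ≈ 238.15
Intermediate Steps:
R = 238 (R = 7*34 = 238)
R + u(K, -6)/(-40) = 238 - 6/(-40) = 238 - 6*(-1/40) = 238 + 3/20 = 4763/20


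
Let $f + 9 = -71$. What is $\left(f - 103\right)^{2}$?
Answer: $33489$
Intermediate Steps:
$f = -80$ ($f = -9 - 71 = -80$)
$\left(f - 103\right)^{2} = \left(-80 - 103\right)^{2} = \left(-183\right)^{2} = 33489$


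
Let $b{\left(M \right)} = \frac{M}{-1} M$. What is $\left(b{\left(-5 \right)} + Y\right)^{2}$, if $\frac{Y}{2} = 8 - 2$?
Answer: $169$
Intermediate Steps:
$Y = 12$ ($Y = 2 \left(8 - 2\right) = 2 \cdot 6 = 12$)
$b{\left(M \right)} = - M^{2}$ ($b{\left(M \right)} = M \left(-1\right) M = - M M = - M^{2}$)
$\left(b{\left(-5 \right)} + Y\right)^{2} = \left(- \left(-5\right)^{2} + 12\right)^{2} = \left(\left(-1\right) 25 + 12\right)^{2} = \left(-25 + 12\right)^{2} = \left(-13\right)^{2} = 169$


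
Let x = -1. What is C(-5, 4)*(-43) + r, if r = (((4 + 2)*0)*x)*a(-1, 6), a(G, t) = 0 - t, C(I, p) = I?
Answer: 215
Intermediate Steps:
a(G, t) = -t
r = 0 (r = (((4 + 2)*0)*(-1))*(-1*6) = ((6*0)*(-1))*(-6) = (0*(-1))*(-6) = 0*(-6) = 0)
C(-5, 4)*(-43) + r = -5*(-43) + 0 = 215 + 0 = 215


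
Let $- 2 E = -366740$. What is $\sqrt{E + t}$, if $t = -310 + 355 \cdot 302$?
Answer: $\sqrt{290270} \approx 538.77$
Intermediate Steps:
$E = 183370$ ($E = \left(- \frac{1}{2}\right) \left(-366740\right) = 183370$)
$t = 106900$ ($t = -310 + 107210 = 106900$)
$\sqrt{E + t} = \sqrt{183370 + 106900} = \sqrt{290270}$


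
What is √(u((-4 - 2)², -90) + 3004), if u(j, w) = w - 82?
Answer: 4*√177 ≈ 53.217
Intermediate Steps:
u(j, w) = -82 + w
√(u((-4 - 2)², -90) + 3004) = √((-82 - 90) + 3004) = √(-172 + 3004) = √2832 = 4*√177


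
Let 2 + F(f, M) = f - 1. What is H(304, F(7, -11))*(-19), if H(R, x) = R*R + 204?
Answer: -1759780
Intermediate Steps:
F(f, M) = -3 + f (F(f, M) = -2 + (f - 1) = -2 + (-1 + f) = -3 + f)
H(R, x) = 204 + R² (H(R, x) = R² + 204 = 204 + R²)
H(304, F(7, -11))*(-19) = (204 + 304²)*(-19) = (204 + 92416)*(-19) = 92620*(-19) = -1759780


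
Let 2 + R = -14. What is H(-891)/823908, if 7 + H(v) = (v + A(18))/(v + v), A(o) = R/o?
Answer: -104239/13213836504 ≈ -7.8886e-6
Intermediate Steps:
R = -16 (R = -2 - 14 = -16)
A(o) = -16/o
H(v) = -7 + (-8/9 + v)/(2*v) (H(v) = -7 + (v - 16/18)/(v + v) = -7 + (v - 16*1/18)/((2*v)) = -7 + (v - 8/9)*(1/(2*v)) = -7 + (-8/9 + v)*(1/(2*v)) = -7 + (-8/9 + v)/(2*v))
H(-891)/823908 = ((1/18)*(-8 - 117*(-891))/(-891))/823908 = ((1/18)*(-1/891)*(-8 + 104247))*(1/823908) = ((1/18)*(-1/891)*104239)*(1/823908) = -104239/16038*1/823908 = -104239/13213836504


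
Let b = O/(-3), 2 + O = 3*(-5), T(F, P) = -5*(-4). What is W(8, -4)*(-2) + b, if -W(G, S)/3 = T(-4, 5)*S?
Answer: -1423/3 ≈ -474.33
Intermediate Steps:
T(F, P) = 20
O = -17 (O = -2 + 3*(-5) = -2 - 15 = -17)
W(G, S) = -60*S
b = 17/3 (b = -17/(-3) = -1/3*(-17) = 17/3 ≈ 5.6667)
W(8, -4)*(-2) + b = -60*(-4)*(-2) + 17/3 = 240*(-2) + 17/3 = -480 + 17/3 = -1423/3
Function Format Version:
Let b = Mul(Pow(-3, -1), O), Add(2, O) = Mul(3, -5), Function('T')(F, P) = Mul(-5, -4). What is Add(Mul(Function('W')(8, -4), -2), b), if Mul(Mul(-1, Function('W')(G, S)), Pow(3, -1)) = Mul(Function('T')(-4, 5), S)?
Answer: Rational(-1423, 3) ≈ -474.33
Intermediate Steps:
Function('T')(F, P) = 20
O = -17 (O = Add(-2, Mul(3, -5)) = Add(-2, -15) = -17)
Function('W')(G, S) = Mul(-60, S) (Function('W')(G, S) = Mul(-3, Mul(20, S)) = Mul(-60, S))
b = Rational(17, 3) (b = Mul(Pow(-3, -1), -17) = Mul(Rational(-1, 3), -17) = Rational(17, 3) ≈ 5.6667)
Add(Mul(Function('W')(8, -4), -2), b) = Add(Mul(Mul(-60, -4), -2), Rational(17, 3)) = Add(Mul(240, -2), Rational(17, 3)) = Add(-480, Rational(17, 3)) = Rational(-1423, 3)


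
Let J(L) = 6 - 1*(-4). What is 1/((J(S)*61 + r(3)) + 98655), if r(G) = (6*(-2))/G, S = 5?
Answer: 1/99261 ≈ 1.0074e-5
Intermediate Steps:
J(L) = 10 (J(L) = 6 + 4 = 10)
r(G) = -12/G
1/((J(S)*61 + r(3)) + 98655) = 1/((10*61 - 12/3) + 98655) = 1/((610 - 12*⅓) + 98655) = 1/((610 - 4) + 98655) = 1/(606 + 98655) = 1/99261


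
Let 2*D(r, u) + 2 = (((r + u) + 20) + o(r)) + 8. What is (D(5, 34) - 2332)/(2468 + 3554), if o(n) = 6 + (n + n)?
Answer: -4583/12044 ≈ -0.38052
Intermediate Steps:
o(n) = 6 + 2*n
D(r, u) = 16 + u/2 + 3*r/2 (D(r, u) = -1 + ((((r + u) + 20) + (6 + 2*r)) + 8)/2 = -1 + (((20 + r + u) + (6 + 2*r)) + 8)/2 = -1 + ((26 + u + 3*r) + 8)/2 = -1 + (34 + u + 3*r)/2 = -1 + (17 + u/2 + 3*r/2) = 16 + u/2 + 3*r/2)
(D(5, 34) - 2332)/(2468 + 3554) = ((16 + (1/2)*34 + (3/2)*5) - 2332)/(2468 + 3554) = ((16 + 17 + 15/2) - 2332)/6022 = (81/2 - 2332)*(1/6022) = -4583/2*1/6022 = -4583/12044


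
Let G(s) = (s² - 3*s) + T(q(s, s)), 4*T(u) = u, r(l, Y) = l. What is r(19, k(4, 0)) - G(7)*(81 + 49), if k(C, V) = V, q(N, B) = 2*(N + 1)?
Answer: -4141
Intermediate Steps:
q(N, B) = 2 + 2*N (q(N, B) = 2*(1 + N) = 2 + 2*N)
T(u) = u/4
G(s) = ½ + s² - 5*s/2 (G(s) = (s² - 3*s) + (2 + 2*s)/4 = (s² - 3*s) + (½ + s/2) = ½ + s² - 5*s/2)
r(19, k(4, 0)) - G(7)*(81 + 49) = 19 - (½ + 7² - 5/2*7)*(81 + 49) = 19 - (½ + 49 - 35/2)*130 = 19 - 32*130 = 19 - 1*4160 = 19 - 4160 = -4141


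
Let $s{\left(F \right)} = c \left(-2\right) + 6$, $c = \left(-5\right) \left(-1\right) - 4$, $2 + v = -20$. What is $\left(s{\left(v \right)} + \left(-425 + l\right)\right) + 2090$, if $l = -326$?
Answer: $1343$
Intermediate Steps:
$v = -22$ ($v = -2 - 20 = -22$)
$c = 1$ ($c = 5 - 4 = 1$)
$s{\left(F \right)} = 4$ ($s{\left(F \right)} = 1 \left(-2\right) + 6 = -2 + 6 = 4$)
$\left(s{\left(v \right)} + \left(-425 + l\right)\right) + 2090 = \left(4 - 751\right) + 2090 = -747 + 2090 = 1343$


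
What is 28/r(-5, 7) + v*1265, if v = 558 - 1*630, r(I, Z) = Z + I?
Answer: -91066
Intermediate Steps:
r(I, Z) = I + Z
v = -72 (v = 558 - 630 = -72)
28/r(-5, 7) + v*1265 = 28/(-5 + 7) - 72*1265 = 28/2 - 91080 = 28*(1/2) - 91080 = 14 - 91080 = -91066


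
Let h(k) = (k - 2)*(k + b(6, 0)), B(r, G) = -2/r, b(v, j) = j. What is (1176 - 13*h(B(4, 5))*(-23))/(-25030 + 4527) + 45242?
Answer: 3710380705/82012 ≈ 45242.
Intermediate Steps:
h(k) = k*(-2 + k) (h(k) = (k - 2)*(k + 0) = (-2 + k)*k = k*(-2 + k))
(1176 - 13*h(B(4, 5))*(-23))/(-25030 + 4527) + 45242 = (1176 - 13*(-2/4)*(-2 - 2/4)*(-23))/(-25030 + 4527) + 45242 = (1176 - 13*(-2*¼)*(-2 - 2*¼)*(-23))/(-20503) + 45242 = (1176 - (-13)*(-2 - ½)/2*(-23))*(-1/20503) + 45242 = (1176 - (-13)*(-5)/(2*2)*(-23))*(-1/20503) + 45242 = (1176 - 13*5/4*(-23))*(-1/20503) + 45242 = (1176 - 65/4*(-23))*(-1/20503) + 45242 = (1176 + 1495/4)*(-1/20503) + 45242 = (6199/4)*(-1/20503) + 45242 = -6199/82012 + 45242 = 3710380705/82012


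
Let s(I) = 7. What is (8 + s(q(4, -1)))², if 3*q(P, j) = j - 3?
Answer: 225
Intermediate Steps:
q(P, j) = -1 + j/3 (q(P, j) = (j - 3)/3 = (-3 + j)/3 = -1 + j/3)
(8 + s(q(4, -1)))² = (8 + 7)² = 15² = 225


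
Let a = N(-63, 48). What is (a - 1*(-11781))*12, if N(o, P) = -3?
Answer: 141336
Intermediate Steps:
a = -3
(a - 1*(-11781))*12 = (-3 - 1*(-11781))*12 = (-3 + 11781)*12 = 11778*12 = 141336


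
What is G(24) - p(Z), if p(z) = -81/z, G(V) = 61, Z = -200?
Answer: 12119/200 ≈ 60.595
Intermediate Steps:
G(24) - p(Z) = 61 - (-81)/(-200) = 61 - (-81)*(-1)/200 = 61 - 1*81/200 = 61 - 81/200 = 12119/200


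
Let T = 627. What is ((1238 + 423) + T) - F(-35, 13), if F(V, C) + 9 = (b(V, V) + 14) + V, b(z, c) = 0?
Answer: 2318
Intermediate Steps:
F(V, C) = 5 + V (F(V, C) = -9 + ((0 + 14) + V) = -9 + (14 + V) = 5 + V)
((1238 + 423) + T) - F(-35, 13) = ((1238 + 423) + 627) - (5 - 35) = (1661 + 627) - 1*(-30) = 2288 + 30 = 2318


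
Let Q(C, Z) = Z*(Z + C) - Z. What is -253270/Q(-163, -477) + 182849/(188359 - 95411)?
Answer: 32366421733/28419501636 ≈ 1.1389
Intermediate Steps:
Q(C, Z) = -Z + Z*(C + Z) (Q(C, Z) = Z*(C + Z) - Z = -Z + Z*(C + Z))
-253270/Q(-163, -477) + 182849/(188359 - 95411) = -253270*(-1/(477*(-1 - 163 - 477))) + 182849/(188359 - 95411) = -253270/((-477*(-641))) + 182849/92948 = -253270/305757 + 182849*(1/92948) = -253270*1/305757 + 182849/92948 = -253270/305757 + 182849/92948 = 32366421733/28419501636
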